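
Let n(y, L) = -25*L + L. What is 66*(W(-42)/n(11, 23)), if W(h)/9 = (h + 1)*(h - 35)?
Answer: -312543/92 ≈ -3397.2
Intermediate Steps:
n(y, L) = -24*L
W(h) = 9*(1 + h)*(-35 + h) (W(h) = 9*((h + 1)*(h - 35)) = 9*((1 + h)*(-35 + h)) = 9*(1 + h)*(-35 + h))
66*(W(-42)/n(11, 23)) = 66*((-315 - 306*(-42) + 9*(-42)**2)/((-24*23))) = 66*((-315 + 12852 + 9*1764)/(-552)) = 66*((-315 + 12852 + 15876)*(-1/552)) = 66*(28413*(-1/552)) = 66*(-9471/184) = -312543/92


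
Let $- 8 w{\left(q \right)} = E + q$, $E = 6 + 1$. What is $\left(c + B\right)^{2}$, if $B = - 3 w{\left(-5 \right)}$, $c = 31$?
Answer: $\frac{16129}{16} \approx 1008.1$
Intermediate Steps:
$E = 7$
$w{\left(q \right)} = - \frac{7}{8} - \frac{q}{8}$ ($w{\left(q \right)} = - \frac{7 + q}{8} = - \frac{7}{8} - \frac{q}{8}$)
$B = \frac{3}{4}$ ($B = - 3 \left(- \frac{7}{8} - - \frac{5}{8}\right) = - 3 \left(- \frac{7}{8} + \frac{5}{8}\right) = \left(-3\right) \left(- \frac{1}{4}\right) = \frac{3}{4} \approx 0.75$)
$\left(c + B\right)^{2} = \left(31 + \frac{3}{4}\right)^{2} = \left(\frac{127}{4}\right)^{2} = \frac{16129}{16}$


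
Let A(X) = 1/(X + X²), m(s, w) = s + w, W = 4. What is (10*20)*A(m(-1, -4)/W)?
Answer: 640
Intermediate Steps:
(10*20)*A(m(-1, -4)/W) = (10*20)*(1/((((-1 - 4)/4))*(1 + (-1 - 4)/4))) = 200*(1/(((-5*¼))*(1 - 5*¼))) = 200*(1/((-5/4)*(1 - 5/4))) = 200*(-4/(5*(-¼))) = 200*(-⅘*(-4)) = 200*(16/5) = 640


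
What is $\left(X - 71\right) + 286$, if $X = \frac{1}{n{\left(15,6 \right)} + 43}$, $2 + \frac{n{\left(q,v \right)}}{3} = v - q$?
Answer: $\frac{2151}{10} \approx 215.1$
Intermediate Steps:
$n{\left(q,v \right)} = -6 - 3 q + 3 v$ ($n{\left(q,v \right)} = -6 + 3 \left(v - q\right) = -6 - \left(- 3 v + 3 q\right) = -6 - 3 q + 3 v$)
$X = \frac{1}{10}$ ($X = \frac{1}{\left(-6 - 45 + 3 \cdot 6\right) + 43} = \frac{1}{\left(-6 - 45 + 18\right) + 43} = \frac{1}{-33 + 43} = \frac{1}{10} \approx 0.1$)
$\left(X - 71\right) + 286 = \left(\frac{1}{10} - 71\right) + 286 = - \frac{709}{10} + 286 = \frac{2151}{10}$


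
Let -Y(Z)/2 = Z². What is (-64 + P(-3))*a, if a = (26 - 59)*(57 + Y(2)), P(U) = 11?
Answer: 85701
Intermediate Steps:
Y(Z) = -2*Z²
a = -1617 (a = (26 - 59)*(57 - 2*2²) = -33*(57 - 2*4) = -33*(57 - 8) = -33*49 = -1617)
(-64 + P(-3))*a = (-64 + 11)*(-1617) = -53*(-1617) = 85701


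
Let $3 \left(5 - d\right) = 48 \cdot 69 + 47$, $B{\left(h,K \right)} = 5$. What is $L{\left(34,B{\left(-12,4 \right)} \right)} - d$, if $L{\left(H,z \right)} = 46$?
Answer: $\frac{3482}{3} \approx 1160.7$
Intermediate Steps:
$d = - \frac{3344}{3}$ ($d = 5 - \frac{48 \cdot 69 + 47}{3} = 5 - \frac{3312 + 47}{3} = 5 - \frac{3359}{3} = - \frac{3344}{3} \approx -1114.7$)
$L{\left(34,B{\left(-12,4 \right)} \right)} - d = 46 - - \frac{3344}{3} = 46 + \frac{3344}{3} = \frac{3482}{3}$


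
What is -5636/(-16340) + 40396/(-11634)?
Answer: -74312677/23762445 ≈ -3.1273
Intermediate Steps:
-5636/(-16340) + 40396/(-11634) = -5636*(-1/16340) + 40396*(-1/11634) = 1409/4085 - 20198/5817 = -74312677/23762445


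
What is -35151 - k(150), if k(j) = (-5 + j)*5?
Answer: -35876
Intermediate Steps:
k(j) = -25 + 5*j
-35151 - k(150) = -35151 - (-25 + 5*150) = -35151 - (-25 + 750) = -35151 - 1*725 = -35151 - 725 = -35876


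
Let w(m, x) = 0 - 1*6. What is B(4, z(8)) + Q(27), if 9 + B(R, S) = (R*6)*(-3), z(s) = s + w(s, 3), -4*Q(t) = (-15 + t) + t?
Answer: -363/4 ≈ -90.750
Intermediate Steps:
w(m, x) = -6 (w(m, x) = 0 - 6 = -6)
Q(t) = 15/4 - t/2 (Q(t) = -((-15 + t) + t)/4 = -(-15 + 2*t)/4 = 15/4 - t/2)
z(s) = -6 + s (z(s) = s - 6 = -6 + s)
B(R, S) = -9 - 18*R (B(R, S) = -9 + (R*6)*(-3) = -9 + (6*R)*(-3) = -9 - 18*R)
B(4, z(8)) + Q(27) = (-9 - 18*4) + (15/4 - 1/2*27) = (-9 - 72) + (15/4 - 27/2) = -81 - 39/4 = -363/4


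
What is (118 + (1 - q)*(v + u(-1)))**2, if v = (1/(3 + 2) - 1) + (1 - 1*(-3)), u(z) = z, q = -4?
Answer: 16641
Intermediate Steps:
v = 16/5 (v = (1/5 - 1) + (1 + 3) = (1/5 - 1) + 4 = -4/5 + 4 = 16/5 ≈ 3.2000)
(118 + (1 - q)*(v + u(-1)))**2 = (118 + (1 - 1*(-4))*(16/5 - 1))**2 = (118 + (1 + 4)*(11/5))**2 = (118 + 5*(11/5))**2 = (118 + 11)**2 = 129**2 = 16641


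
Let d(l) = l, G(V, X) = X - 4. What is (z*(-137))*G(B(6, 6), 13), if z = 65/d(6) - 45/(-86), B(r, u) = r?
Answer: -602115/43 ≈ -14003.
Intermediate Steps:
G(V, X) = -4 + X
z = 1465/129 (z = 65/6 - 45/(-86) = 65*(1/6) - 45*(-1/86) = 65/6 + 45/86 = 1465/129 ≈ 11.357)
(z*(-137))*G(B(6, 6), 13) = ((1465/129)*(-137))*(-4 + 13) = -200705/129*9 = -602115/43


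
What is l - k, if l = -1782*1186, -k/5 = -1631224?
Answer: -10269572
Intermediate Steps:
k = 8156120 (k = -5*(-1631224) = 8156120)
l = -2113452
l - k = -2113452 - 1*8156120 = -2113452 - 8156120 = -10269572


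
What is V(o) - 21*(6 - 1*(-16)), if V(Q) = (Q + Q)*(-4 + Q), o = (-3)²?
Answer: -372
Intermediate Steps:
o = 9
V(Q) = 2*Q*(-4 + Q) (V(Q) = (2*Q)*(-4 + Q) = 2*Q*(-4 + Q))
V(o) - 21*(6 - 1*(-16)) = 2*9*(-4 + 9) - 21*(6 - 1*(-16)) = 2*9*5 - 21*(6 + 16) = 90 - 21*22 = 90 - 462 = -372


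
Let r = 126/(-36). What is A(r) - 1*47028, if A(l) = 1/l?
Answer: -329198/7 ≈ -47028.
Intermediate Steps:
r = -7/2 (r = 126*(-1/36) = -7/2 ≈ -3.5000)
A(r) - 1*47028 = 1/(-7/2) - 1*47028 = -2/7 - 47028 = -329198/7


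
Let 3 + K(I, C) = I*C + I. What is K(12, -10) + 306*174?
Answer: 53133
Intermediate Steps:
K(I, C) = -3 + I + C*I (K(I, C) = -3 + (I*C + I) = -3 + (C*I + I) = -3 + (I + C*I) = -3 + I + C*I)
K(12, -10) + 306*174 = (-3 + 12 - 10*12) + 306*174 = (-3 + 12 - 120) + 53244 = -111 + 53244 = 53133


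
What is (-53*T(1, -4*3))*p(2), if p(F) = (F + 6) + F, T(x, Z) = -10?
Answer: 5300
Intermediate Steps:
p(F) = 6 + 2*F (p(F) = (6 + F) + F = 6 + 2*F)
(-53*T(1, -4*3))*p(2) = (-53*(-10))*(6 + 2*2) = 530*(6 + 4) = 530*10 = 5300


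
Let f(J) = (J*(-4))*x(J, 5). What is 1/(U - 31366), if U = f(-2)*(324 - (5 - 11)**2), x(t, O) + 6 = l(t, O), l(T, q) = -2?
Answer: -1/49798 ≈ -2.0081e-5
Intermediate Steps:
x(t, O) = -8 (x(t, O) = -6 - 2 = -8)
f(J) = 32*J (f(J) = (J*(-4))*(-8) = -4*J*(-8) = 32*J)
U = -18432 (U = (32*(-2))*(324 - (5 - 11)**2) = -64*(324 - 1*(-6)**2) = -64*(324 - 1*36) = -64*(324 - 36) = -64*288 = -18432)
1/(U - 31366) = 1/(-18432 - 31366) = 1/(-49798) = -1/49798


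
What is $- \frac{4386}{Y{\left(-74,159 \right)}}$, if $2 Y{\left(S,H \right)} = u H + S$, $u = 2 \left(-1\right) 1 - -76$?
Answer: $- \frac{2193}{2923} \approx -0.75026$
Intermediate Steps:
$u = 74$ ($u = \left(-2\right) 1 + 76 = -2 + 76 = 74$)
$Y{\left(S,H \right)} = \frac{S}{2} + 37 H$ ($Y{\left(S,H \right)} = \frac{74 H + S}{2} = \frac{S + 74 H}{2} = \frac{S}{2} + 37 H$)
$- \frac{4386}{Y{\left(-74,159 \right)}} = - \frac{4386}{\frac{1}{2} \left(-74\right) + 37 \cdot 159} = - \frac{4386}{-37 + 5883} = - \frac{4386}{5846} = \left(-4386\right) \frac{1}{5846} = - \frac{2193}{2923}$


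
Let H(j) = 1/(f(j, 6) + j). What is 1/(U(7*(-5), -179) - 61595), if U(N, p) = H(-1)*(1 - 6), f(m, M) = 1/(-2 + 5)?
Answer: -2/123175 ≈ -1.6237e-5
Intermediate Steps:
f(m, M) = 1/3
H(j) = 1/(1/3 + j)
U(N, p) = 15/2 (U(N, p) = (3/(1 + 3*(-1)))*(1 - 6) = (3/(1 - 3))*(-5) = (3/(-2))*(-5) = (3*(-1/2))*(-5) = -3/2*(-5) = 15/2)
1/(U(7*(-5), -179) - 61595) = 1/(15/2 - 61595) = 1/(-123175/2) = -2/123175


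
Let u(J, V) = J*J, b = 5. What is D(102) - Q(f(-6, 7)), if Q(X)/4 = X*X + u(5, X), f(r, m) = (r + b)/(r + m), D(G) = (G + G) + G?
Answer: 202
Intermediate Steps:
u(J, V) = J**2
D(G) = 3*G (D(G) = 2*G + G = 3*G)
f(r, m) = (5 + r)/(m + r) (f(r, m) = (r + 5)/(r + m) = (5 + r)/(m + r))
Q(X) = 100 + 4*X**2 (Q(X) = 4*(X*X + 5**2) = 4*(X**2 + 25) = 4*(25 + X**2) = 100 + 4*X**2)
D(102) - Q(f(-6, 7)) = 3*102 - (100 + 4*((5 - 6)/(7 - 6))**2) = 306 - (100 + 4*(-1/1)**2) = 306 - (100 + 4*(1*(-1))**2) = 306 - (100 + 4*(-1)**2) = 306 - (100 + 4*1) = 306 - (100 + 4) = 306 - 1*104 = 306 - 104 = 202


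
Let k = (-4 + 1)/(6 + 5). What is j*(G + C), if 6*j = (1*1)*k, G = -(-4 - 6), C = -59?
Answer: 49/22 ≈ 2.2273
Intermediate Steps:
G = 10 (G = -1*(-10) = 10)
k = -3/11 ≈ -0.27273
j = -1/22 (j = ((1*1)*(-3/11))/6 = (1*(-3/11))/6 = (⅙)*(-3/11) = -1/22 ≈ -0.045455)
j*(G + C) = -(10 - 59)/22 = -1/22*(-49) = 49/22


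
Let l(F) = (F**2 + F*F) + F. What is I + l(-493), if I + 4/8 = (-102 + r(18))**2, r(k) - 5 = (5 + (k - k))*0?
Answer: 990027/2 ≈ 4.9501e+5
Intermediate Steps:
l(F) = F + 2*F**2 (l(F) = (F**2 + F**2) + F = 2*F**2 + F = F + 2*F**2)
r(k) = 5 (r(k) = 5 + (5 + (k - k))*0 = 5 + (5 + 0)*0 = 5 + 5*0 = 5 + 0 = 5)
I = 18817/2 (I = -1/2 + (-102 + 5)**2 = -1/2 + (-97)**2 = -1/2 + 9409 = 18817/2 ≈ 9408.5)
I + l(-493) = 18817/2 - 493*(1 + 2*(-493)) = 18817/2 - 493*(1 - 986) = 18817/2 - 493*(-985) = 18817/2 + 485605 = 990027/2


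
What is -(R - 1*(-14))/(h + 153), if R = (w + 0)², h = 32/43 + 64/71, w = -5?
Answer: -119067/472133 ≈ -0.25219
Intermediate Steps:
h = 5024/3053 (h = 32*(1/43) + 64*(1/71) = 32/43 + 64/71 = 5024/3053 ≈ 1.6456)
R = 25 (R = (-5 + 0)² = (-5)² = 25)
-(R - 1*(-14))/(h + 153) = -(25 - 1*(-14))/(5024/3053 + 153) = -(25 + 14)/472133/3053 = -39*3053/472133 = -1*119067/472133 = -119067/472133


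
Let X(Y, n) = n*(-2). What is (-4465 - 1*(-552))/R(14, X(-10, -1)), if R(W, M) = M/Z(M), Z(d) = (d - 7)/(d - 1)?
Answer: 19565/2 ≈ 9782.5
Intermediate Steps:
X(Y, n) = -2*n
Z(d) = (-7 + d)/(-1 + d)
R(W, M) = M*(-1 + M)/(-7 + M) (R(W, M) = M/(((-7 + M)/(-1 + M))) = M*((-1 + M)/(-7 + M)) = M*(-1 + M)/(-7 + M))
(-4465 - 1*(-552))/R(14, X(-10, -1)) = (-4465 - 1*(-552))/(((-2*(-1))*(-1 - 2*(-1))/(-7 - 2*(-1)))) = (-4465 + 552)/((2*(-1 + 2)/(-7 + 2))) = -3913/(2*1/(-5)) = -3913/(2*(-⅕)*1) = -3913/(-⅖) = -3913*(-5/2) = 19565/2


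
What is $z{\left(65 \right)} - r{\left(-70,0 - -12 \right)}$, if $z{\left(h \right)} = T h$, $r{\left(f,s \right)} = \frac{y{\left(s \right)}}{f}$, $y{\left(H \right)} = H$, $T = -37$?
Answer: $- \frac{84169}{35} \approx -2404.8$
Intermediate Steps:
$r{\left(f,s \right)} = \frac{s}{f}$
$z{\left(h \right)} = - 37 h$
$z{\left(65 \right)} - r{\left(-70,0 - -12 \right)} = \left(-37\right) 65 - \frac{0 - -12}{-70} = -2405 - \left(0 + 12\right) \left(- \frac{1}{70}\right) = -2405 - 12 \left(- \frac{1}{70}\right) = -2405 - - \frac{6}{35} = -2405 + \frac{6}{35} = - \frac{84169}{35}$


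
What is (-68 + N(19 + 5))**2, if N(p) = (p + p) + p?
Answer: 16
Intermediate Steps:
N(p) = 3*p (N(p) = 2*p + p = 3*p)
(-68 + N(19 + 5))**2 = (-68 + 3*(19 + 5))**2 = (-68 + 3*24)**2 = (-68 + 72)**2 = 4**2 = 16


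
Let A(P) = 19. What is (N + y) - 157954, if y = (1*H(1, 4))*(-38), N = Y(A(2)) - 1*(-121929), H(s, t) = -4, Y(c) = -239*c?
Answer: -40414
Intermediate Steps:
N = 117388 (N = -239*19 - 1*(-121929) = -4541 + 121929 = 117388)
y = 152 (y = (1*(-4))*(-38) = -4*(-38) = 152)
(N + y) - 157954 = (117388 + 152) - 157954 = 117540 - 157954 = -40414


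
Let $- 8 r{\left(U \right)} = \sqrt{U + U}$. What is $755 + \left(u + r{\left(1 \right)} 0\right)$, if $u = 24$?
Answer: $779$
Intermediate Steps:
$r{\left(U \right)} = - \frac{\sqrt{2} \sqrt{U}}{8}$ ($r{\left(U \right)} = - \frac{\sqrt{U + U}}{8} = - \frac{\sqrt{2 U}}{8} = - \frac{\sqrt{2} \sqrt{U}}{8}$)
$755 + \left(u + r{\left(1 \right)} 0\right) = 755 + \left(24 + - \frac{\sqrt{2} \sqrt{1}}{8} \cdot 0\right) = 755 + \left(24 + \left(- \frac{1}{8}\right) \sqrt{2} \cdot 1 \cdot 0\right) = 755 + \left(24 + - \frac{\sqrt{2}}{8} \cdot 0\right) = 755 + \left(24 + 0\right) = 755 + 24 = 779$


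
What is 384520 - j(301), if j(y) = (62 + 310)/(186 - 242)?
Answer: 5383373/14 ≈ 3.8453e+5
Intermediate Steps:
j(y) = -93/14 (j(y) = 372/(-56) = 372*(-1/56) = -93/14)
384520 - j(301) = 384520 - 1*(-93/14) = 384520 + 93/14 = 5383373/14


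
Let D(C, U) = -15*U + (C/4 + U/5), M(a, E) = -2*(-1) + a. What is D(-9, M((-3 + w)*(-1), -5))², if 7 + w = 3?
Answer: 7338681/400 ≈ 18347.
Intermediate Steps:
w = -4 (w = -7 + 3 = -4)
M(a, E) = 2 + a
D(C, U) = -74*U/5 + C/4 (D(C, U) = -15*U + (C*(¼) + U*(⅕)) = -15*U + (C/4 + U/5) = -74*U/5 + C/4)
D(-9, M((-3 + w)*(-1), -5))² = (-74*(2 + (-3 - 4)*(-1))/5 + (¼)*(-9))² = (-74*(2 - 7*(-1))/5 - 9/4)² = (-74*(2 + 7)/5 - 9/4)² = (-74/5*9 - 9/4)² = (-666/5 - 9/4)² = (-2709/20)² = 7338681/400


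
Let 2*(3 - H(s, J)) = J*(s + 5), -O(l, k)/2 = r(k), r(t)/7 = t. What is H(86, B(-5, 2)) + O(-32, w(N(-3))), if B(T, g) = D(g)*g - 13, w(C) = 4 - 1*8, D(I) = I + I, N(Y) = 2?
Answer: 573/2 ≈ 286.50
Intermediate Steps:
r(t) = 7*t
D(I) = 2*I
w(C) = -4 (w(C) = 4 - 8 = -4)
O(l, k) = -14*k
B(T, g) = -13 + 2*g² (B(T, g) = (2*g)*g - 13 = 2*g² - 13 = -13 + 2*g²)
H(s, J) = 3 - J*(5 + s)/2 (H(s, J) = 3 - J*(s + 5)/2 = 3 - J*(5 + s)/2)
H(86, B(-5, 2)) + O(-32, w(N(-3))) = (3 - 5*(-13 + 2*2²)/2 - ½*(-13 + 2*2²)*86) - 14*(-4) = (3 - 5*(-13 + 2*4)/2 - ½*(-13 + 2*4)*86) + 56 = (3 - 5*(-13 + 8)/2 - ½*(-13 + 8)*86) + 56 = (3 - 5/2*(-5) - ½*(-5)*86) + 56 = (3 + 25/2 + 215) + 56 = 461/2 + 56 = 573/2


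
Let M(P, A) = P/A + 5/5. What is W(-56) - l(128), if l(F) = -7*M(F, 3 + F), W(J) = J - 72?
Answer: -14955/131 ≈ -114.16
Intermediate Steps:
M(P, A) = 1 + P/A (M(P, A) = P/A + 5*(⅕) = P/A + 1 = 1 + P/A)
W(J) = -72 + J
l(F) = -7*(3 + 2*F)/(3 + F) (l(F) = -7*((3 + F) + F)/(3 + F) = -7*(3 + 2*F)/(3 + F))
W(-56) - l(128) = (-72 - 56) - 7*(-3 - 2*128)/(3 + 128) = -128 - 7*(-3 - 256)/131 = -128 - 7*(-259)/131 = -128 - 1*(-1813/131) = -128 + 1813/131 = -14955/131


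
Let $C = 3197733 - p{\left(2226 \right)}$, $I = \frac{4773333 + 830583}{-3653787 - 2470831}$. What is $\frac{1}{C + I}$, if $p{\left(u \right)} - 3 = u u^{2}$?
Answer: $- \frac{3062309}{33767473312100772} \approx -9.0688 \cdot 10^{-11}$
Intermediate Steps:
$p{\left(u \right)} = 3 + u^{3}$ ($p{\left(u \right)} = 3 + u u^{2} = 3 + u^{3}$)
$I = - \frac{2801958}{3062309}$ ($I = \frac{5603916}{-6124618} = 5603916 \left(- \frac{1}{6124618}\right) = - \frac{2801958}{3062309} \approx -0.91498$)
$C = -11026801446$ ($C = 3197733 - \left(3 + 2226^{3}\right) = 3197733 - \left(3 + 11029999176\right) = 3197733 - 11029999179 = -11026801446$)
$\frac{1}{C + I} = \frac{1}{-11026801446 - \frac{2801958}{3062309}} = \frac{1}{- \frac{33767473312100772}{3062309}} = - \frac{3062309}{33767473312100772}$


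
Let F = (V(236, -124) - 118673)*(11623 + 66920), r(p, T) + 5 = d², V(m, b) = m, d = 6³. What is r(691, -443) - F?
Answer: 9302443942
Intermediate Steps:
d = 216
r(p, T) = 46651 (r(p, T) = -5 + 216² = -5 + 46656 = 46651)
F = -9302397291 (F = (236 - 118673)*(11623 + 66920) = -118437*78543 = -9302397291)
r(691, -443) - F = 46651 - 1*(-9302397291) = 46651 + 9302397291 = 9302443942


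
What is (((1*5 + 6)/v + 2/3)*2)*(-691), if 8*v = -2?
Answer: 179660/3 ≈ 59887.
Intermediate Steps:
v = -¼ (v = (⅛)*(-2) = -¼ ≈ -0.25000)
(((1*5 + 6)/v + 2/3)*2)*(-691) = (((1*5 + 6)/(-¼) + 2/3)*2)*(-691) = (((5 + 6)*(-4) + 2*(⅓))*2)*(-691) = ((11*(-4) + ⅔)*2)*(-691) = ((-44 + ⅔)*2)*(-691) = -130/3*2*(-691) = -260/3*(-691) = 179660/3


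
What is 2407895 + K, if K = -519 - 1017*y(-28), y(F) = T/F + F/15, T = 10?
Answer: 168674633/70 ≈ 2.4096e+6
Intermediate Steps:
y(F) = 10/F + F/15
K = 121983/70 (K = -519 - 1017*(10/(-28) + (1/15)*(-28)) = -519 - 1017*(10*(-1/28) - 28/15) = -519 - 1017*(-5/14 - 28/15) = -519 - 1017*(-467/210) = -519 + 158313/70 = 121983/70 ≈ 1742.6)
2407895 + K = 2407895 + 121983/70 = 168674633/70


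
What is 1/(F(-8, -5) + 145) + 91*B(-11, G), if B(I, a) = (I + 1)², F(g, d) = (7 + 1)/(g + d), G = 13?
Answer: 17080713/1877 ≈ 9100.0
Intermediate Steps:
F(g, d) = 8/(d + g)
B(I, a) = (1 + I)²
1/(F(-8, -5) + 145) + 91*B(-11, G) = 1/(8/(-5 - 8) + 145) + 91*(1 - 11)² = 1/(8/(-13) + 145) + 91*(-10)² = 1/(8*(-1/13) + 145) + 91*100 = 1/(-8/13 + 145) + 9100 = 1/(1877/13) + 9100 = 13/1877 + 9100 = 17080713/1877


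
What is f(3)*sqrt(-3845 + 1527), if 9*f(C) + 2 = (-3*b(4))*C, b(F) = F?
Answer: -38*I*sqrt(2318)/9 ≈ -203.28*I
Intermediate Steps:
f(C) = -2/9 - 4*C/3 (f(C) = -2/9 + ((-3*4)*C)/9 = -2/9 + (-12*C)/9 = -2/9 - 4*C/3)
f(3)*sqrt(-3845 + 1527) = (-2/9 - 4/3*3)*sqrt(-3845 + 1527) = (-2/9 - 4)*sqrt(-2318) = -38*I*sqrt(2318)/9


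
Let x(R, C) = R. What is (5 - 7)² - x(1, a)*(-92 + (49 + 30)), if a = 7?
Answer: 17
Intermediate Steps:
(5 - 7)² - x(1, a)*(-92 + (49 + 30)) = (5 - 7)² - (-92 + (49 + 30)) = (-2)² - (-92 + 79) = 4 - (-13) = 4 - 1*(-13) = 4 + 13 = 17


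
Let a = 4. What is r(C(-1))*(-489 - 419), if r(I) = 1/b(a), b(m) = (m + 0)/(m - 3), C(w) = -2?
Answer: -227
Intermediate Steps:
b(m) = m/(-3 + m)
r(I) = 1/4 (r(I) = 1/(4/(-3 + 4)) = 1/(4/1) = 1/(4*1) = 1/4)
r(C(-1))*(-489 - 419) = (-489 - 419)/4 = (1/4)*(-908) = -227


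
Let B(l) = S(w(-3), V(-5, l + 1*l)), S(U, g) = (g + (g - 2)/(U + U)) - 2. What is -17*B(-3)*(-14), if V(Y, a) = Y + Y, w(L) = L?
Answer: -2380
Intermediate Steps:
V(Y, a) = 2*Y
S(U, g) = -2 + g + (-2 + g)/(2*U) (S(U, g) = (g + (-2 + g)/((2*U))) - 2 = (g + (-2 + g)*(1/(2*U))) - 2 = (g + (-2 + g)/(2*U)) - 2 = -2 + g + (-2 + g)/(2*U))
B(l) = -10 (B(l) = (-1 + (2*(-5))/2 - 3*(-2 + 2*(-5)))/(-3) = -(-1 + (½)*(-10) - 3*(-2 - 10))/3 = -(-1 - 5 - 3*(-12))/3 = -(-1 - 5 + 36)/3 = -⅓*30 = -10)
-17*B(-3)*(-14) = -17*(-10)*(-14) = 170*(-14) = -2380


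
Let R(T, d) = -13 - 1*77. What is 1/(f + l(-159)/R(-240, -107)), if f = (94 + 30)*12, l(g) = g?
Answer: 30/44693 ≈ 0.00067125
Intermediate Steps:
R(T, d) = -90 (R(T, d) = -13 - 77 = -90)
f = 1488 (f = 124*12 = 1488)
1/(f + l(-159)/R(-240, -107)) = 1/(1488 - 159/(-90)) = 1/(1488 - 159*(-1/90)) = 1/(1488 + 53/30) = 1/(44693/30) = 30/44693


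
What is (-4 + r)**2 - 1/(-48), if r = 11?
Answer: 2353/48 ≈ 49.021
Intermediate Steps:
(-4 + r)**2 - 1/(-48) = (-4 + 11)**2 - 1/(-48) = 7**2 - 1*(-1/48) = 49 + 1/48 = 2353/48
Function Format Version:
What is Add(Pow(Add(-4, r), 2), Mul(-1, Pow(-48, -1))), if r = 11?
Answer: Rational(2353, 48) ≈ 49.021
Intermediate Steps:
Add(Pow(Add(-4, r), 2), Mul(-1, Pow(-48, -1))) = Add(Pow(Add(-4, 11), 2), Mul(-1, Pow(-48, -1))) = Add(Pow(7, 2), Mul(-1, Rational(-1, 48))) = Add(49, Rational(1, 48)) = Rational(2353, 48)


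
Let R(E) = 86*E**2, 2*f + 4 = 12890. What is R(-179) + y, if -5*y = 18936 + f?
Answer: 13752251/5 ≈ 2.7504e+6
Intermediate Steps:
f = 6443 (f = -2 + (1/2)*12890 = -2 + 6445 = 6443)
y = -25379/5 (y = -(18936 + 6443)/5 = -1/5*25379 = -25379/5 ≈ -5075.8)
R(-179) + y = 86*(-179)**2 - 25379/5 = 86*32041 - 25379/5 = 2755526 - 25379/5 = 13752251/5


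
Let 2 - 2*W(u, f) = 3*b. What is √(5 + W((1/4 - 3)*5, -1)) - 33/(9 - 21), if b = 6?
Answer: 11/4 + I*√3 ≈ 2.75 + 1.732*I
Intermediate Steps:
W(u, f) = -8 (W(u, f) = 1 - 3*6/2 = 1 - ½*18 = 1 - 9 = -8)
√(5 + W((1/4 - 3)*5, -1)) - 33/(9 - 21) = √(5 - 8) - 33/(9 - 21) = √(-3) - 33/(-12) = I*√3 - 33*(-1/12) = I*√3 + 11/4 = 11/4 + I*√3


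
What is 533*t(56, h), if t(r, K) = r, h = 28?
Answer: 29848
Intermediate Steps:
533*t(56, h) = 533*56 = 29848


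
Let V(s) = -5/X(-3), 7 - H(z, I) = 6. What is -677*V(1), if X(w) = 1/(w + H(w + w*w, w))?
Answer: -6770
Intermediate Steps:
H(z, I) = 1 (H(z, I) = 7 - 1*6 = 7 - 6 = 1)
X(w) = 1/(1 + w) (X(w) = 1/(w + 1) = 1/(1 + w))
V(s) = 10 (V(s) = -5/(1/(1 - 3)) = -5/(1/(-2)) = -5/(-½) = -5*(-2) = 10)
-677*V(1) = -677*10 = -6770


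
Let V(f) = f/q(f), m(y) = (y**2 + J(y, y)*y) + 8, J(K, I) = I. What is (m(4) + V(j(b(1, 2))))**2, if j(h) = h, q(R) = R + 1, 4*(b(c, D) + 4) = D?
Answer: 42849/25 ≈ 1714.0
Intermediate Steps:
b(c, D) = -4 + D/4
q(R) = 1 + R
m(y) = 8 + 2*y**2 (m(y) = (y**2 + y*y) + 8 = (y**2 + y**2) + 8 = 2*y**2 + 8 = 8 + 2*y**2)
V(f) = f/(1 + f)
(m(4) + V(j(b(1, 2))))**2 = ((8 + 2*4**2) + (-4 + (1/4)*2)/(1 + (-4 + (1/4)*2)))**2 = ((8 + 2*16) + (-4 + 1/2)/(1 + (-4 + 1/2)))**2 = ((8 + 32) - 7/(2*(1 - 7/2)))**2 = (40 - 7/(2*(-5/2)))**2 = (40 - 7/2*(-2/5))**2 = (40 + 7/5)**2 = (207/5)**2 = 42849/25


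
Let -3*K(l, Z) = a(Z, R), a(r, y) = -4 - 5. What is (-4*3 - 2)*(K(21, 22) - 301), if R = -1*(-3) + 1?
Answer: 4172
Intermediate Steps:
R = 4 (R = 3 + 1 = 4)
a(r, y) = -9
K(l, Z) = 3 (K(l, Z) = -⅓*(-9) = 3)
(-4*3 - 2)*(K(21, 22) - 301) = (-4*3 - 2)*(3 - 301) = (-12 - 2)*(-298) = -14*(-298) = 4172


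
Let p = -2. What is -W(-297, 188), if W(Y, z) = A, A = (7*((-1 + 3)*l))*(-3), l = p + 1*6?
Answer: 168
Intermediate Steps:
l = 4 (l = -2 + 1*6 = -2 + 6 = 4)
A = -168 (A = (7*((-1 + 3)*4))*(-3) = (7*(2*4))*(-3) = (7*8)*(-3) = 56*(-3) = -168)
W(Y, z) = -168
-W(-297, 188) = -1*(-168) = 168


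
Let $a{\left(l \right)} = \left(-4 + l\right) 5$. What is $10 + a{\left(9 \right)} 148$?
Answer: $3710$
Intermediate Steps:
$a{\left(l \right)} = -20 + 5 l$
$10 + a{\left(9 \right)} 148 = 10 + \left(-20 + 5 \cdot 9\right) 148 = 10 + \left(-20 + 45\right) 148 = 10 + 25 \cdot 148 = 10 + 3700 = 3710$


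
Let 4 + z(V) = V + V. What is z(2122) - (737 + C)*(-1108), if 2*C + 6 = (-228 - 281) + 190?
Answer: 640786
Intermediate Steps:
C = -325/2 (C = -3 + ((-228 - 281) + 190)/2 = -3 + (-509 + 190)/2 = -3 + (½)*(-319) = -3 - 319/2 = -325/2 ≈ -162.50)
z(V) = -4 + 2*V (z(V) = -4 + (V + V) = -4 + 2*V)
z(2122) - (737 + C)*(-1108) = (-4 + 2*2122) - (737 - 325/2)*(-1108) = (-4 + 4244) - 1149*(-1108)/2 = 4240 - 1*(-636546) = 4240 + 636546 = 640786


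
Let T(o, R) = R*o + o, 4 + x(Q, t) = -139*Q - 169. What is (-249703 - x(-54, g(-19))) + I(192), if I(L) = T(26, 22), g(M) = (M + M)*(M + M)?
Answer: -256438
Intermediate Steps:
g(M) = 4*M**2 (g(M) = (2*M)*(2*M) = 4*M**2)
x(Q, t) = -173 - 139*Q (x(Q, t) = -4 + (-139*Q - 169) = -4 + (-169 - 139*Q) = -173 - 139*Q)
T(o, R) = o + R*o
I(L) = 598 (I(L) = 26*(1 + 22) = 26*23 = 598)
(-249703 - x(-54, g(-19))) + I(192) = (-249703 - (-173 - 139*(-54))) + 598 = (-249703 - (-173 + 7506)) + 598 = (-249703 - 1*7333) + 598 = (-249703 - 7333) + 598 = -257036 + 598 = -256438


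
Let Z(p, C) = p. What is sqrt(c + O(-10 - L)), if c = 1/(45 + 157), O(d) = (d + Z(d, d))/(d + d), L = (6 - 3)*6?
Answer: sqrt(41006)/202 ≈ 1.0025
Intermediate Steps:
L = 18 (L = 3*6 = 18)
O(d) = 1 (O(d) = (d + d)/(d + d) = (2*d)/((2*d)) = (2*d)*(1/(2*d)) = 1)
c = 1/202 ≈ 0.0049505
sqrt(c + O(-10 - L)) = sqrt(1/202 + 1) = sqrt(203/202) = sqrt(41006)/202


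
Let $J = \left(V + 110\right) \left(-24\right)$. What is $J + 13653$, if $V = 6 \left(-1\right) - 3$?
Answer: $11229$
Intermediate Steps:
$V = -9$ ($V = -6 - 3 = -9$)
$J = -2424$ ($J = \left(-9 + 110\right) \left(-24\right) = 101 \left(-24\right) = -2424$)
$J + 13653 = -2424 + 13653 = 11229$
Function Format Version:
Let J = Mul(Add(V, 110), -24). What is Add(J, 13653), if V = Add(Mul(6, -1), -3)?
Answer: 11229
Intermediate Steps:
V = -9 (V = Add(-6, -3) = -9)
J = -2424 (J = Mul(Add(-9, 110), -24) = Mul(101, -24) = -2424)
Add(J, 13653) = Add(-2424, 13653) = 11229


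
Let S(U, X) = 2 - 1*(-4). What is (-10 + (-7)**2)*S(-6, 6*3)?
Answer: 234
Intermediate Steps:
S(U, X) = 6 (S(U, X) = 2 + 4 = 6)
(-10 + (-7)**2)*S(-6, 6*3) = (-10 + (-7)**2)*6 = (-10 + 49)*6 = 39*6 = 234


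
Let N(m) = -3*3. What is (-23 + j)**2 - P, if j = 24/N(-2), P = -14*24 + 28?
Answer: 8701/9 ≈ 966.78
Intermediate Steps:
P = -308 (P = -336 + 28 = -308)
N(m) = -9
j = -8/3 (j = 24/(-9) = 24*(-1/9) = -8/3 ≈ -2.6667)
(-23 + j)**2 - P = (-23 - 8/3)**2 - 1*(-308) = (-77/3)**2 + 308 = 5929/9 + 308 = 8701/9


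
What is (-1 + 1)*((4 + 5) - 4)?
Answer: 0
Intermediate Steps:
(-1 + 1)*((4 + 5) - 4) = 0*(9 - 4) = 0*5 = 0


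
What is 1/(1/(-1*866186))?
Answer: -866186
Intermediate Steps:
1/(1/(-1*866186)) = 1/(1/(-866186)) = 1/(-1/866186) = -866186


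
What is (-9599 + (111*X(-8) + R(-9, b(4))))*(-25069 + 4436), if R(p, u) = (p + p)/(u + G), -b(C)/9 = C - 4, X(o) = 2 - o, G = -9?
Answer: 175112271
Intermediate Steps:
b(C) = 36 - 9*C (b(C) = -9*(C - 4) = -9*(-4 + C) = 36 - 9*C)
R(p, u) = 2*p/(-9 + u) (R(p, u) = (p + p)/(u - 9) = (2*p)/(-9 + u) = 2*p/(-9 + u))
(-9599 + (111*X(-8) + R(-9, b(4))))*(-25069 + 4436) = (-9599 + (111*(2 - 1*(-8)) + 2*(-9)/(-9 + (36 - 9*4))))*(-25069 + 4436) = (-9599 + (111*(2 + 8) + 2*(-9)/(-9 + (36 - 36))))*(-20633) = (-9599 + (111*10 + 2*(-9)/(-9 + 0)))*(-20633) = (-9599 + (1110 + 2*(-9)/(-9)))*(-20633) = (-9599 + (1110 + 2*(-9)*(-⅑)))*(-20633) = (-9599 + (1110 + 2))*(-20633) = (-9599 + 1112)*(-20633) = -8487*(-20633) = 175112271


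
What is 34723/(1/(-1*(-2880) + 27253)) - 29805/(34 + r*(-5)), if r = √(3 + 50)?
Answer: 176827092241/169 + 149025*√53/169 ≈ 1.0463e+9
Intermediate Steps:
r = √53 ≈ 7.2801
34723/(1/(-1*(-2880) + 27253)) - 29805/(34 + r*(-5)) = 34723/(1/(-1*(-2880) + 27253)) - 29805/(34 + √53*(-5)) = 34723/(1/(2880 + 27253)) - 29805/(34 - 5*√53) = 34723/(1/30133) - 29805/(34 - 5*√53) = 34723*30133 - 29805/(34 - 5*√53) = 1046308159 - 29805/(34 - 5*√53)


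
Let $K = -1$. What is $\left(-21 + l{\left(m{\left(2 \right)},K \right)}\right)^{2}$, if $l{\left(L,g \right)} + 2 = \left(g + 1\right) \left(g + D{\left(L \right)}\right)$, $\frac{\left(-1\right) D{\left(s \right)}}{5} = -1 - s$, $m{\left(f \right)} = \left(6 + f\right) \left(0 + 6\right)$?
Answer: $529$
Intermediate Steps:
$m{\left(f \right)} = 36 + 6 f$ ($m{\left(f \right)} = \left(6 + f\right) 6 = 36 + 6 f$)
$D{\left(s \right)} = 5 + 5 s$ ($D{\left(s \right)} = - 5 \left(-1 - s\right) = 5 + 5 s$)
$l{\left(L,g \right)} = -2 + \left(1 + g\right) \left(5 + g + 5 L\right)$ ($l{\left(L,g \right)} = -2 + \left(g + 1\right) \left(g + \left(5 + 5 L\right)\right) = -2 + \left(1 + g\right) \left(5 + g + 5 L\right)$)
$\left(-21 + l{\left(m{\left(2 \right)},K \right)}\right)^{2} = \left(-21 + \left(3 - 1 + \left(-1\right)^{2} + 5 \left(36 + 6 \cdot 2\right) + 5 \left(-1\right) \left(1 + \left(36 + 6 \cdot 2\right)\right)\right)\right)^{2} = \left(-21 + \left(3 - 1 + 1 + 5 \left(36 + 12\right) + 5 \left(-1\right) \left(1 + \left(36 + 12\right)\right)\right)\right)^{2} = \left(-21 + \left(3 - 1 + 1 + 5 \cdot 48 + 5 \left(-1\right) \left(1 + 48\right)\right)\right)^{2} = \left(-21 + \left(3 - 1 + 1 + 240 + 5 \left(-1\right) 49\right)\right)^{2} = \left(-21 + \left(3 - 1 + 1 + 240 - 245\right)\right)^{2} = \left(-21 - 2\right)^{2} = \left(-23\right)^{2} = 529$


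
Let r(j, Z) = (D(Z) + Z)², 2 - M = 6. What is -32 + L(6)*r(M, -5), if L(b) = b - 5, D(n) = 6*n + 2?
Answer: 1057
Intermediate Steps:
D(n) = 2 + 6*n
M = -4 (M = 2 - 1*6 = 2 - 6 = -4)
L(b) = -5 + b
r(j, Z) = (2 + 7*Z)² (r(j, Z) = ((2 + 6*Z) + Z)² = (2 + 7*Z)²)
-32 + L(6)*r(M, -5) = -32 + (-5 + 6)*(2 + 7*(-5))² = -32 + 1*(2 - 35)² = -32 + 1*(-33)² = -32 + 1*1089 = -32 + 1089 = 1057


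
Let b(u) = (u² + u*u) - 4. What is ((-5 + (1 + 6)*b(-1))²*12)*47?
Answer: 203604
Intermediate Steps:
b(u) = -4 + 2*u² (b(u) = (u² + u²) - 4 = 2*u² - 4 = -4 + 2*u²)
((-5 + (1 + 6)*b(-1))²*12)*47 = ((-5 + (1 + 6)*(-4 + 2*(-1)²))²*12)*47 = ((-5 + 7*(-4 + 2*1))²*12)*47 = ((-5 + 7*(-4 + 2))²*12)*47 = ((-5 + 7*(-2))²*12)*47 = ((-5 - 14)²*12)*47 = ((-19)²*12)*47 = (361*12)*47 = 4332*47 = 203604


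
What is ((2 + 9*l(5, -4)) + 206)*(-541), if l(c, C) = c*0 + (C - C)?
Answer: -112528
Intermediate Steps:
l(c, C) = 0 (l(c, C) = 0 + 0 = 0)
((2 + 9*l(5, -4)) + 206)*(-541) = ((2 + 9*0) + 206)*(-541) = ((2 + 0) + 206)*(-541) = (2 + 206)*(-541) = 208*(-541) = -112528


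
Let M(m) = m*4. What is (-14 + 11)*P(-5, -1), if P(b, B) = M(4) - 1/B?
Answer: -51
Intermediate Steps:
M(m) = 4*m
P(b, B) = 16 - 1/B (P(b, B) = 4*4 - 1/B = 16 - 1/B)
(-14 + 11)*P(-5, -1) = (-14 + 11)*(16 - 1/(-1)) = -3*(16 - 1*(-1)) = -3*(16 + 1) = -3*17 = -51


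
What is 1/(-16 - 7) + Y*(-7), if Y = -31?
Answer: 4990/23 ≈ 216.96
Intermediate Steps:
1/(-16 - 7) + Y*(-7) = 1/(-16 - 7) - 31*(-7) = 1/(-23) + 217 = -1/23 + 217 = 4990/23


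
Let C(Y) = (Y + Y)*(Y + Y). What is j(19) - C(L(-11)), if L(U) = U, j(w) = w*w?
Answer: -123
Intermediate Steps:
j(w) = w²
C(Y) = 4*Y² (C(Y) = (2*Y)*(2*Y) = 4*Y²)
j(19) - C(L(-11)) = 19² - 4*(-11)² = 361 - 4*121 = 361 - 1*484 = 361 - 484 = -123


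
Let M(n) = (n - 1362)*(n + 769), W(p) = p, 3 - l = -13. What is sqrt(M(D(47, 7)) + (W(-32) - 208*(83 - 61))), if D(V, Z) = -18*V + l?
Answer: 4*sqrt(8069) ≈ 359.31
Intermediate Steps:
l = 16 (l = 3 - 1*(-13) = 3 + 13 = 16)
D(V, Z) = 16 - 18*V (D(V, Z) = -18*V + 16 = 16 - 18*V)
M(n) = (-1362 + n)*(769 + n)
sqrt(M(D(47, 7)) + (W(-32) - 208*(83 - 61))) = sqrt((-1047378 + (16 - 18*47)**2 - 593*(16 - 18*47)) + (-32 - 208*(83 - 61))) = sqrt((-1047378 + (16 - 846)**2 - 593*(16 - 846)) + (-32 - 208*22)) = sqrt((-1047378 + (-830)**2 - 593*(-830)) + (-32 - 4576)) = sqrt((-1047378 + 688900 + 492190) - 4608) = sqrt(133712 - 4608) = sqrt(129104) = 4*sqrt(8069)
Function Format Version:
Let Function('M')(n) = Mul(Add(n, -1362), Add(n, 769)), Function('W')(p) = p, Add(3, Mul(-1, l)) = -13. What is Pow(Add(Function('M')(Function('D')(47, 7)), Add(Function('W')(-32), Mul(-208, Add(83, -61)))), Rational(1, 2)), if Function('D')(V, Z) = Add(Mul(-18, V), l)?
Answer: Mul(4, Pow(8069, Rational(1, 2))) ≈ 359.31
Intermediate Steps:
l = 16 (l = Add(3, Mul(-1, -13)) = Add(3, 13) = 16)
Function('D')(V, Z) = Add(16, Mul(-18, V)) (Function('D')(V, Z) = Add(Mul(-18, V), 16) = Add(16, Mul(-18, V)))
Function('M')(n) = Mul(Add(-1362, n), Add(769, n))
Pow(Add(Function('M')(Function('D')(47, 7)), Add(Function('W')(-32), Mul(-208, Add(83, -61)))), Rational(1, 2)) = Pow(Add(Add(-1047378, Pow(Add(16, Mul(-18, 47)), 2), Mul(-593, Add(16, Mul(-18, 47)))), Add(-32, Mul(-208, Add(83, -61)))), Rational(1, 2)) = Pow(Add(Add(-1047378, Pow(Add(16, -846), 2), Mul(-593, Add(16, -846))), Add(-32, Mul(-208, 22))), Rational(1, 2)) = Pow(Add(Add(-1047378, Pow(-830, 2), Mul(-593, -830)), Add(-32, -4576)), Rational(1, 2)) = Pow(Add(Add(-1047378, 688900, 492190), -4608), Rational(1, 2)) = Pow(Add(133712, -4608), Rational(1, 2)) = Pow(129104, Rational(1, 2)) = Mul(4, Pow(8069, Rational(1, 2)))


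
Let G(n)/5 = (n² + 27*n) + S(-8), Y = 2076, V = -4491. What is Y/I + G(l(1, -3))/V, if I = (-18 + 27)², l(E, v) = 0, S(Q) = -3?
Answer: 345353/13473 ≈ 25.633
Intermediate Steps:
I = 81 (I = 9² = 81)
G(n) = -15 + 5*n² + 135*n (G(n) = 5*((n² + 27*n) - 3) = 5*(-3 + n² + 27*n) = -15 + 5*n² + 135*n)
Y/I + G(l(1, -3))/V = 2076/81 + (-15 + 5*0² + 135*0)/(-4491) = 2076*(1/81) + (-15 + 5*0 + 0)*(-1/4491) = 692/27 + (-15 + 0 + 0)*(-1/4491) = 692/27 - 15*(-1/4491) = 692/27 + 5/1497 = 345353/13473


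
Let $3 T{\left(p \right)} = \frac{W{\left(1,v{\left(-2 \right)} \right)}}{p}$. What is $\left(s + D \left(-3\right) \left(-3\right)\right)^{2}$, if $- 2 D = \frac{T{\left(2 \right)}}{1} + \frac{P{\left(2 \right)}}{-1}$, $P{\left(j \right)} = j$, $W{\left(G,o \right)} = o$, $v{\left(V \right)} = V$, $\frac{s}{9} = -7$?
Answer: $\frac{11025}{4} \approx 2756.3$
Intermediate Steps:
$s = -63$ ($s = 9 \left(-7\right) = -63$)
$T{\left(p \right)} = - \frac{2}{3 p}$ ($T{\left(p \right)} = \frac{\left(-2\right) \frac{1}{p}}{3} = - \frac{2}{3 p}$)
$D = \frac{7}{6}$ ($D = - \frac{\frac{\left(- \frac{2}{3}\right) \frac{1}{2}}{1} + \frac{2}{-1}}{2} = - \frac{\left(- \frac{2}{3}\right) \frac{1}{2} \cdot 1 + 2 \left(-1\right)}{2} = - \frac{\left(- \frac{1}{3}\right) 1 - 2}{2} = - \frac{- \frac{1}{3} - 2}{2} = \left(- \frac{1}{2}\right) \left(- \frac{7}{3}\right) = \frac{7}{6} \approx 1.1667$)
$\left(s + D \left(-3\right) \left(-3\right)\right)^{2} = \left(-63 + \frac{7}{6} \left(-3\right) \left(-3\right)\right)^{2} = \left(-63 - - \frac{21}{2}\right)^{2} = \left(-63 + \frac{21}{2}\right)^{2} = \left(- \frac{105}{2}\right)^{2} = \frac{11025}{4}$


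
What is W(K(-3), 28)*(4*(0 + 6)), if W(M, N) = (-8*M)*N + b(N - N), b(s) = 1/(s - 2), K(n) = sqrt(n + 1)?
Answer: -12 - 5376*I*sqrt(2) ≈ -12.0 - 7602.8*I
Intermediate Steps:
K(n) = sqrt(1 + n)
b(s) = 1/(-2 + s)
W(M, N) = -1/2 - 8*M*N (W(M, N) = (-8*M)*N + 1/(-2 + (N - N)) = -8*M*N + 1/(-2 + 0) = -8*M*N + 1/(-2) = -8*M*N - 1/2 = -1/2 - 8*M*N)
W(K(-3), 28)*(4*(0 + 6)) = (-1/2 - 8*sqrt(1 - 3)*28)*(4*(0 + 6)) = (-1/2 - 8*sqrt(-2)*28)*(4*6) = (-1/2 - 8*I*sqrt(2)*28)*24 = (-1/2 - 224*I*sqrt(2))*24 = -12 - 5376*I*sqrt(2)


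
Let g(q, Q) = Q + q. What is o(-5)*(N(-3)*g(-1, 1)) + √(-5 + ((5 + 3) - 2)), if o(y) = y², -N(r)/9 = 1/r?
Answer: 1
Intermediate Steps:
N(r) = -9/r
o(-5)*(N(-3)*g(-1, 1)) + √(-5 + ((5 + 3) - 2)) = (-5)²*((-9/(-3))*(1 - 1)) + √(-5 + ((5 + 3) - 2)) = 25*(-9*(-⅓)*0) + √(-5 + (8 - 2)) = 25*(3*0) + √(-5 + 6) = 25*0 + √1 = 0 + 1 = 1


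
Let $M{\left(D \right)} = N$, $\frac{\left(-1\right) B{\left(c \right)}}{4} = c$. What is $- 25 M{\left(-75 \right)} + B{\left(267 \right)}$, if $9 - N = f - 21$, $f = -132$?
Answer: $-5118$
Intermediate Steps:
$B{\left(c \right)} = - 4 c$
$N = 162$ ($N = 9 - \left(-132 - 21\right) = 9 - -153 = 9 + 153 = 162$)
$M{\left(D \right)} = 162$
$- 25 M{\left(-75 \right)} + B{\left(267 \right)} = \left(-25\right) 162 - 1068 = -4050 - 1068 = -5118$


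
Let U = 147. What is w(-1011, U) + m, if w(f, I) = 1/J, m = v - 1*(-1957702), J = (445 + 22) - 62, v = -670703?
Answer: 521234596/405 ≈ 1.2870e+6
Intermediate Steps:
J = 405 (J = 467 - 62 = 405)
m = 1286999 (m = -670703 - 1*(-1957702) = -670703 + 1957702 = 1286999)
w(f, I) = 1/405
w(-1011, U) + m = 1/405 + 1286999 = 521234596/405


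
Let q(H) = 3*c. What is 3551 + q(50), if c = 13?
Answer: 3590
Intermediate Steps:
q(H) = 39 (q(H) = 3*13 = 39)
3551 + q(50) = 3551 + 39 = 3590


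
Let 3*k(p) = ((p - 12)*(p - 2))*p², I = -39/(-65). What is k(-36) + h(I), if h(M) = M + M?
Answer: 3939846/5 ≈ 7.8797e+5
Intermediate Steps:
I = ⅗ (I = -39*(-1/65) = ⅗ ≈ 0.60000)
h(M) = 2*M
k(p) = p²*(-12 + p)*(-2 + p)/3 (k(p) = (((p - 12)*(p - 2))*p²)/3 = (((-12 + p)*(-2 + p))*p²)/3 = (p²*(-12 + p)*(-2 + p))/3 = p²*(-12 + p)*(-2 + p)/3)
k(-36) + h(I) = (⅓)*(-36)²*(24 + (-36)² - 14*(-36)) + 2*(⅗) = (⅓)*1296*(24 + 1296 + 504) + 6/5 = (⅓)*1296*1824 + 6/5 = 787968 + 6/5 = 3939846/5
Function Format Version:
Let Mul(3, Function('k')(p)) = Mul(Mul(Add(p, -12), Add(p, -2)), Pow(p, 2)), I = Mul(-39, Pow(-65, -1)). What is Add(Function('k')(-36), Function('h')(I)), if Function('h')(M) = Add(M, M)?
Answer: Rational(3939846, 5) ≈ 7.8797e+5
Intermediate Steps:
I = Rational(3, 5) (I = Mul(-39, Rational(-1, 65)) = Rational(3, 5) ≈ 0.60000)
Function('h')(M) = Mul(2, M)
Function('k')(p) = Mul(Rational(1, 3), Pow(p, 2), Add(-12, p), Add(-2, p)) (Function('k')(p) = Mul(Rational(1, 3), Mul(Mul(Add(p, -12), Add(p, -2)), Pow(p, 2))) = Mul(Rational(1, 3), Mul(Mul(Add(-12, p), Add(-2, p)), Pow(p, 2))) = Mul(Rational(1, 3), Mul(Pow(p, 2), Add(-12, p), Add(-2, p))) = Mul(Rational(1, 3), Pow(p, 2), Add(-12, p), Add(-2, p)))
Add(Function('k')(-36), Function('h')(I)) = Add(Mul(Rational(1, 3), Pow(-36, 2), Add(24, Pow(-36, 2), Mul(-14, -36))), Mul(2, Rational(3, 5))) = Add(Mul(Rational(1, 3), 1296, Add(24, 1296, 504)), Rational(6, 5)) = Add(Mul(Rational(1, 3), 1296, 1824), Rational(6, 5)) = Add(787968, Rational(6, 5)) = Rational(3939846, 5)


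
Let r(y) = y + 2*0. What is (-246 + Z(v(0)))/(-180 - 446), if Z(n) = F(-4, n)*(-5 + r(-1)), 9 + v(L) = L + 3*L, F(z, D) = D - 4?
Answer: 84/313 ≈ 0.26837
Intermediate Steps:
F(z, D) = -4 + D
v(L) = -9 + 4*L (v(L) = -9 + (L + 3*L) = -9 + 4*L)
r(y) = y (r(y) = y + 0 = y)
Z(n) = 24 - 6*n (Z(n) = (-4 + n)*(-5 - 1) = (-4 + n)*(-6) = 24 - 6*n)
(-246 + Z(v(0)))/(-180 - 446) = (-246 + (24 - 6*(-9 + 4*0)))/(-180 - 446) = (-246 + (24 - 6*(-9 + 0)))/(-626) = (-246 + (24 - 6*(-9)))*(-1/626) = (-246 + (24 + 54))*(-1/626) = (-246 + 78)*(-1/626) = -168*(-1/626) = 84/313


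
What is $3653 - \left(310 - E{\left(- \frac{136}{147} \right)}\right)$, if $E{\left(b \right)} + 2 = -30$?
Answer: $3311$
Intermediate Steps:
$E{\left(b \right)} = -32$ ($E{\left(b \right)} = -2 - 30 = -32$)
$3653 - \left(310 - E{\left(- \frac{136}{147} \right)}\right) = 3653 - \left(310 - -32\right) = 3653 - \left(310 + 32\right) = 3653 - 342 = 3311$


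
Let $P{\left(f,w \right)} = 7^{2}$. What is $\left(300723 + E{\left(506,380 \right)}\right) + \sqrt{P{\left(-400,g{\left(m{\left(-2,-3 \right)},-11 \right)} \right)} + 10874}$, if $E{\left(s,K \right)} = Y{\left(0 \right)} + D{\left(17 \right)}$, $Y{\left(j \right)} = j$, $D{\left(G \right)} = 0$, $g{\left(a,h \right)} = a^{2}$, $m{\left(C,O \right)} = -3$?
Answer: $300723 + \sqrt{10923} \approx 3.0083 \cdot 10^{5}$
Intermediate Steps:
$P{\left(f,w \right)} = 49$
$E{\left(s,K \right)} = 0$ ($E{\left(s,K \right)} = 0 + 0 = 0$)
$\left(300723 + E{\left(506,380 \right)}\right) + \sqrt{P{\left(-400,g{\left(m{\left(-2,-3 \right)},-11 \right)} \right)} + 10874} = \left(300723 + 0\right) + \sqrt{49 + 10874} = 300723 + \sqrt{10923}$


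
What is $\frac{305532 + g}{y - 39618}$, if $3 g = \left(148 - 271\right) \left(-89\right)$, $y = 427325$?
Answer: $\frac{309181}{387707} \approx 0.79746$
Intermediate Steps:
$g = 3649$ ($g = \frac{\left(148 - 271\right) \left(-89\right)}{3} = \frac{\left(-123\right) \left(-89\right)}{3} = \frac{1}{3} \cdot 10947 = 3649$)
$\frac{305532 + g}{y - 39618} = \frac{305532 + 3649}{427325 - 39618} = \frac{309181}{387707}$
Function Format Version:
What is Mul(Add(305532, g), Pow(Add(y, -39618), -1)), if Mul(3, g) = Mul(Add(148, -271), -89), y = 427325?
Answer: Rational(309181, 387707) ≈ 0.79746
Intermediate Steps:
g = 3649 (g = Mul(Rational(1, 3), Mul(Add(148, -271), -89)) = Mul(Rational(1, 3), Mul(-123, -89)) = Mul(Rational(1, 3), 10947) = 3649)
Mul(Add(305532, g), Pow(Add(y, -39618), -1)) = Mul(Add(305532, 3649), Pow(Add(427325, -39618), -1)) = Mul(309181, Pow(387707, -1)) = Mul(309181, Rational(1, 387707)) = Rational(309181, 387707)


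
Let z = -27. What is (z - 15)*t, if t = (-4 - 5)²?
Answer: -3402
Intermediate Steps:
t = 81 (t = (-9)² = 81)
(z - 15)*t = (-27 - 15)*81 = -42*81 = -3402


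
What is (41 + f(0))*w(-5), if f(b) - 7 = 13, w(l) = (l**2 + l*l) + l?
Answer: 2745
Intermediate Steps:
w(l) = l + 2*l**2 (w(l) = (l**2 + l**2) + l = 2*l**2 + l = l + 2*l**2)
f(b) = 20 (f(b) = 7 + 13 = 20)
(41 + f(0))*w(-5) = (41 + 20)*(-5*(1 + 2*(-5))) = 61*(-5*(1 - 10)) = 61*(-5*(-9)) = 61*45 = 2745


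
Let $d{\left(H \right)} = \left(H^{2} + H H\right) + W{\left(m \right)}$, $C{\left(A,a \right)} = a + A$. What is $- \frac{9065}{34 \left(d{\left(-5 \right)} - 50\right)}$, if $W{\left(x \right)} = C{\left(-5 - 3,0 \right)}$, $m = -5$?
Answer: $\frac{9065}{272} \approx 33.327$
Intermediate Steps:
$C{\left(A,a \right)} = A + a$
$W{\left(x \right)} = -8$ ($W{\left(x \right)} = \left(-5 - 3\right) + 0 = -8 + 0 = -8$)
$d{\left(H \right)} = -8 + 2 H^{2}$ ($d{\left(H \right)} = \left(H^{2} + H H\right) - 8 = \left(H^{2} + H^{2}\right) - 8 = 2 H^{2} - 8 = -8 + 2 H^{2}$)
$- \frac{9065}{34 \left(d{\left(-5 \right)} - 50\right)} = - \frac{9065}{34 \left(\left(-8 + 2 \left(-5\right)^{2}\right) - 50\right)} = - \frac{9065}{34 \left(\left(-8 + 2 \cdot 25\right) - 50\right)} = - \frac{9065}{34 \left(\left(-8 + 50\right) - 50\right)} = - \frac{9065}{34 \left(42 - 50\right)} = - \frac{9065}{34 \left(-8\right)} = - \frac{9065}{-272} = \left(-9065\right) \left(- \frac{1}{272}\right) = \frac{9065}{272}$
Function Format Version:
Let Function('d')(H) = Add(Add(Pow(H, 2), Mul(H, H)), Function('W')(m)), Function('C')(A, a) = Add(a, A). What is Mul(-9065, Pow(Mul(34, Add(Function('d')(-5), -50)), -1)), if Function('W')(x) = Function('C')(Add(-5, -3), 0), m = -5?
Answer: Rational(9065, 272) ≈ 33.327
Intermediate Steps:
Function('C')(A, a) = Add(A, a)
Function('W')(x) = -8 (Function('W')(x) = Add(Add(-5, -3), 0) = Add(-8, 0) = -8)
Function('d')(H) = Add(-8, Mul(2, Pow(H, 2))) (Function('d')(H) = Add(Add(Pow(H, 2), Mul(H, H)), -8) = Add(Add(Pow(H, 2), Pow(H, 2)), -8) = Add(Mul(2, Pow(H, 2)), -8) = Add(-8, Mul(2, Pow(H, 2))))
Mul(-9065, Pow(Mul(34, Add(Function('d')(-5), -50)), -1)) = Mul(-9065, Pow(Mul(34, Add(Add(-8, Mul(2, Pow(-5, 2))), -50)), -1)) = Mul(-9065, Pow(Mul(34, Add(Add(-8, Mul(2, 25)), -50)), -1)) = Mul(-9065, Pow(Mul(34, Add(Add(-8, 50), -50)), -1)) = Mul(-9065, Pow(Mul(34, Add(42, -50)), -1)) = Mul(-9065, Pow(Mul(34, -8), -1)) = Mul(-9065, Pow(-272, -1)) = Mul(-9065, Rational(-1, 272)) = Rational(9065, 272)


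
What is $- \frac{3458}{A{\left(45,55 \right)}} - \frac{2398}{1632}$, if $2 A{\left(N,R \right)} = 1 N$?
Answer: $- \frac{1899137}{12240} \approx -155.16$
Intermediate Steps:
$A{\left(N,R \right)} = \frac{N}{2}$ ($A{\left(N,R \right)} = \frac{1 N}{2} = \frac{N}{2}$)
$- \frac{3458}{A{\left(45,55 \right)}} - \frac{2398}{1632} = - \frac{3458}{\frac{1}{2} \cdot 45} - \frac{2398}{1632} = - \frac{3458}{\frac{45}{2}} - \frac{1199}{816} = \left(-3458\right) \frac{2}{45} - \frac{1199}{816} = - \frac{6916}{45} - \frac{1199}{816} = - \frac{1899137}{12240}$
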